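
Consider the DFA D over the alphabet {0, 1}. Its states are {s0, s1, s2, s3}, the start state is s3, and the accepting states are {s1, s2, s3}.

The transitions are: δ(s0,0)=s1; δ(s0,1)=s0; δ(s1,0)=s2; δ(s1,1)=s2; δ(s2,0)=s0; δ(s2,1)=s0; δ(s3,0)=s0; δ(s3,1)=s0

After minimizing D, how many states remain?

3

Initial partition by acceptance: {s1,s2,s3} | {s0}.
Refine {s1,s2,s3} on symbol 0: members go to different blocks, giving {s2,s3} and {s1}.
No further refinement is possible. Final partition (3 blocks): {s2,s3} | {s0} | {s1}.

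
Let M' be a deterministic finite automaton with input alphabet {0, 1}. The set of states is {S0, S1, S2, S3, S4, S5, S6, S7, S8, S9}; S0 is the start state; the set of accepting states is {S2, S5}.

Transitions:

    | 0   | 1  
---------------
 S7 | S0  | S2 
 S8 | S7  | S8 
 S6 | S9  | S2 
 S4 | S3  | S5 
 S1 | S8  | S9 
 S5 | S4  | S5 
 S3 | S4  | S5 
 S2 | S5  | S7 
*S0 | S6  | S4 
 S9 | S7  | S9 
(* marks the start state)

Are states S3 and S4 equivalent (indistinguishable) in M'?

Yes

States {S1,S8} cannot be reached from the start state, so discard them.
P0 = {S2,S5} | {S0,S3,S4,S6,S7,S9}.
On input 0, block {S2,S5} splits into {S2} and {S5}.
Split {S0,S3,S4,S6,S7,S9} by δ(·,1) → {S0,S9} and {S3,S4} and {S6,S7}.
Split {S0,S9} by δ(·,1) → {S0} and {S9}.
On input 0, block {S6,S7} splits into {S6} and {S7}.
Stable partition: {S2} | {S0} | {S5} | {S3,S4} | {S6} | {S9} | {S7} — 7 equivalence classes.
S3 and S4 lie in the same block of the stable partition, so they are equivalent — no string distinguishes them.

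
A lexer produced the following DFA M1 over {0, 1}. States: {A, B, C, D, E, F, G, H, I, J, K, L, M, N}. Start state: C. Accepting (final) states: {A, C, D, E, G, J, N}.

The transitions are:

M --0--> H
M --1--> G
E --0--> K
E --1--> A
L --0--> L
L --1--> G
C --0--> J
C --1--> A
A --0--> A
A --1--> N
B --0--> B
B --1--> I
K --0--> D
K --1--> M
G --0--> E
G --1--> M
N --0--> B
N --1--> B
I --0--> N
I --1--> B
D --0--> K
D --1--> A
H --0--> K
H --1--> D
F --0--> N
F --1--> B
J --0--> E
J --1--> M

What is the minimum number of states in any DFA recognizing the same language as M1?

10

States {F,L} cannot be reached from the start state, so discard them.
Start with accepting vs non-accepting: {A,C,D,E,G,J,N} | {B,H,I,K,M}.
Refine {A,C,D,E,G,J,N} on symbol 0: members go to different blocks, giving {A,C,G,J} and {D,E,N}.
Refine {A,C,G,J} on symbol 0: members go to different blocks, giving {A,C} and {G,J}.
On input 0, block {A,C} splits into {A} and {C}.
On input 0, block {B,H,I,K,M} splits into {B,H,M} and {I,K}.
Split {B,H,M} by δ(·,0) → {B,M} and {H}.
Split {B,M} by δ(·,0) → {B} and {M}.
Refine {D,E,N} on symbol 0: members go to different blocks, giving {D,E} and {N}.
On input 0, block {I,K} splits into {I} and {K}.
The partition is now stable with 10 blocks: {A} | {B} | {D,E} | {G,J} | {C} | {I} | {H} | {M} | {N} | {K}.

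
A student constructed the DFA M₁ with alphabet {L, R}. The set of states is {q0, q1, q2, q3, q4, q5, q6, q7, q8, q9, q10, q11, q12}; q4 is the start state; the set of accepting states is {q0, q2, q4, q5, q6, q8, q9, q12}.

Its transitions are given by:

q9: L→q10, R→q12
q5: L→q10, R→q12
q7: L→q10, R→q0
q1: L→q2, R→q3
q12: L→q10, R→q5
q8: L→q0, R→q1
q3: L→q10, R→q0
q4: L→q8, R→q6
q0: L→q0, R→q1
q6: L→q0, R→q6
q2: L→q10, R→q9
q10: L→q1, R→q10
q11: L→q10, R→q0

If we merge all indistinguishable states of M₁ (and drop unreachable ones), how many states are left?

First remove the unreachable states {q7,q11}; 11 states remain.
P0 = {q0,q2,q4,q5,q6,q8,q9,q12} | {q1,q3,q10}.
Refine {q0,q2,q4,q5,q6,q8,q9,q12} on symbol L: members go to different blocks, giving {q0,q4,q6,q8} and {q2,q5,q9,q12}.
On input R, block {q0,q4,q6,q8} splits into {q0,q8} and {q4,q6}.
Split {q1,q3,q10} by δ(·,L) → {q3,q10} and {q1}.
Split {q3,q10} by δ(·,L) → {q3} and {q10}.
No further refinement is possible. Final partition (6 blocks): {q0,q8} | {q3} | {q2,q5,q9,q12} | {q4,q6} | {q1} | {q10}.

6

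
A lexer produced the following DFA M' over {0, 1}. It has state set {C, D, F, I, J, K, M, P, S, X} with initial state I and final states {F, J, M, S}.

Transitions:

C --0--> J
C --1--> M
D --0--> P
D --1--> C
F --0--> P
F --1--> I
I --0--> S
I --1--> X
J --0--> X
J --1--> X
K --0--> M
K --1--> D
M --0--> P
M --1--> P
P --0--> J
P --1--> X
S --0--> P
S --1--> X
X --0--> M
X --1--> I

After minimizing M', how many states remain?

2

States {C,D,F,K} cannot be reached from the start state, so discard them.
Initial partition by acceptance: {J,M,S} | {I,P,X}.
No further refinement is possible. Final partition (2 blocks): {J,M,S} | {I,P,X}.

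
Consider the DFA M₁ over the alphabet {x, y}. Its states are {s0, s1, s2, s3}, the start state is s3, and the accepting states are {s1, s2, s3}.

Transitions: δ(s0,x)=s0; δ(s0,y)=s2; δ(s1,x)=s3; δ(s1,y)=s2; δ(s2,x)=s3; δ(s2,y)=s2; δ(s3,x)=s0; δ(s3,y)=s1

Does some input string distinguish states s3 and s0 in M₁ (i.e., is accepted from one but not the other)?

Every state is reachable, so we keep all 4.
Initial partition by acceptance: {s1,s2,s3} | {s0}.
Split {s1,s2,s3} by δ(·,x) → {s1,s2} and {s3}.
Stable partition: {s1,s2} | {s0} | {s3} — 3 equivalence classes.
s3 and s0 end up in different blocks, so they are distinguishable. For instance, the string 'ε' is accepted from only s3.

Yes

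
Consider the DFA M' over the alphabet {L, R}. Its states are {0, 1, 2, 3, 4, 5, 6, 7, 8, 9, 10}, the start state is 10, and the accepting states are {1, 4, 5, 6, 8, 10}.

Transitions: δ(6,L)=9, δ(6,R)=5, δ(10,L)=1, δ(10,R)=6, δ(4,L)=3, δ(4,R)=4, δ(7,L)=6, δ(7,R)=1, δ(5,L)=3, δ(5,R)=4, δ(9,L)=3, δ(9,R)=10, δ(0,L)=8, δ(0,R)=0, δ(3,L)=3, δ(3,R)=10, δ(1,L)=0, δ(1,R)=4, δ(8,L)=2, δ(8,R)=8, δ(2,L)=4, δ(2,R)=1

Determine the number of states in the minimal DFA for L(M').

Reachable states from the start: {0,1,2,3,4,5,6,8,9,10}. Unreachable: {7} — drop them.
Initial partition by acceptance: {1,4,5,6,8,10} | {0,2,3,9}.
On input L, block {1,4,5,6,8,10} splits into {1,4,5,6,8} and {10}.
Split {0,2,3,9} by δ(·,L) → {0,2} and {3,9}.
On input L, block {1,4,5,6,8} splits into {4,5,6} and {1,8}.
Split {0,2} by δ(·,L) → {0} and {2}.
Refine {1,8} on symbol L: members go to different blocks, giving {1} and {8}.
The partition is now stable with 7 blocks: {4,5,6} | {0} | {10} | {3,9} | {1} | {2} | {8}.

7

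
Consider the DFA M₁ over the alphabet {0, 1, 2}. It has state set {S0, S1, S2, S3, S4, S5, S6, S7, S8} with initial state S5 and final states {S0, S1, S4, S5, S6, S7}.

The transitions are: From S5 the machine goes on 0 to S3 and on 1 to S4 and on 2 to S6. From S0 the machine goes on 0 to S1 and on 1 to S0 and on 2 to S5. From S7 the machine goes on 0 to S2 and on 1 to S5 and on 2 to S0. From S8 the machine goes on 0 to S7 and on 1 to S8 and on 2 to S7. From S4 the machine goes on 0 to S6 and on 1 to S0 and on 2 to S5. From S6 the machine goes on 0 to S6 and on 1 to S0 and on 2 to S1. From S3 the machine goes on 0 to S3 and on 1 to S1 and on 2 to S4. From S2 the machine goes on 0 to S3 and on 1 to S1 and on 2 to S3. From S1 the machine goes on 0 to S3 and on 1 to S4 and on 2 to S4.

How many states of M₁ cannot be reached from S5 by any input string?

3

Starting at S5 and following transitions, the reachable set is {S0, S1, S3, S4, S5, S6}. That leaves S2, S7, S8 unreachable — 3 in total.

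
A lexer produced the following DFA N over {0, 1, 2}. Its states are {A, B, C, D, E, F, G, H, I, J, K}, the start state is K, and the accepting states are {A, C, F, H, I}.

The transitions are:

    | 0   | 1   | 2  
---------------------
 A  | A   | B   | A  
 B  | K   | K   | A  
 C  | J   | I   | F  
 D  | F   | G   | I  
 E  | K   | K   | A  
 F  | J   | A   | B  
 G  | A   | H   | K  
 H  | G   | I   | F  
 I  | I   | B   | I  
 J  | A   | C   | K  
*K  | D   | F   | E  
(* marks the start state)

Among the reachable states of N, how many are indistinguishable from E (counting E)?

2

P0 = {A,C,F,H,I} | {B,D,E,G,J,K}.
On input 0, block {A,C,F,H,I} splits into {C,F,H} and {A,I}.
Split {C,F,H} by δ(·,2) → {C,H} and {F}.
On input 0, block {B,D,E,G,J,K} splits into {B,E,K} and {G,J} and {D}.
Refine {B,E,K} on symbol 0: members go to different blocks, giving {B,E} and {K}.
Stable partition: {C,H} | {B,E} | {A,I} | {F} | {G,J} | {D} | {K} — 7 equivalence classes.
State E belongs to the block {B,E}, which has 2 states.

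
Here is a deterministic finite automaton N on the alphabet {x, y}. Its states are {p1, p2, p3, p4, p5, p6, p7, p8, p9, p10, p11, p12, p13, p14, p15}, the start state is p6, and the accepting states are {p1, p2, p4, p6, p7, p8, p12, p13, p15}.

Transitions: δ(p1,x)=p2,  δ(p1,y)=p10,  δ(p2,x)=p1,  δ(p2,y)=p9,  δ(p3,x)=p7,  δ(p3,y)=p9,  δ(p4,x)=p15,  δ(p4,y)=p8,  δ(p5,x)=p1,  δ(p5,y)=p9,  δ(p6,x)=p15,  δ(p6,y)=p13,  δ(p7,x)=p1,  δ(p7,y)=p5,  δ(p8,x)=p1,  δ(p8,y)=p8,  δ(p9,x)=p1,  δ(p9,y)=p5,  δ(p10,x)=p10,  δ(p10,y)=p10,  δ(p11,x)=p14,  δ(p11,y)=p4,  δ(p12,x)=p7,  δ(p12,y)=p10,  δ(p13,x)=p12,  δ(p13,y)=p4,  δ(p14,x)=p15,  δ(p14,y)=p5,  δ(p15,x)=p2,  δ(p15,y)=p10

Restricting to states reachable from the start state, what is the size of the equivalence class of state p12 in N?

First remove the unreachable states {p3,p11,p14}; 12 states remain.
P0 = {p1,p2,p4,p6,p7,p8,p12,p13,p15} | {p5,p9,p10}.
On input y, block {p1,p2,p4,p6,p7,p8,p12,p13,p15} splits into {p1,p2,p7,p12,p15} and {p4,p6,p8,p13}.
Refine {p5,p9,p10} on symbol x: members go to different blocks, giving {p5,p9} and {p10}.
Split {p1,p2,p7,p12,p15} by δ(·,y) → {p1,p12,p15} and {p2,p7}.
No further refinement is possible. Final partition (5 blocks): {p1,p12,p15} | {p5,p9} | {p4,p6,p8,p13} | {p10} | {p2,p7}.
State p12 belongs to the block {p1,p12,p15}, which has 3 states.

3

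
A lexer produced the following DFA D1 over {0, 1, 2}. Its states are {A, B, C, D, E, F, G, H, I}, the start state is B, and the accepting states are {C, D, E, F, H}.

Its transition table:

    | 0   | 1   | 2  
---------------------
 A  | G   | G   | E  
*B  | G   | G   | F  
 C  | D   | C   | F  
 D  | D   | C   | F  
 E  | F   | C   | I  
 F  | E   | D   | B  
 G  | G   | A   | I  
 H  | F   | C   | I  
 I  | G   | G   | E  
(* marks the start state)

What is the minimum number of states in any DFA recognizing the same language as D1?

Reachable states from the start: {A,B,C,D,E,F,G,I}. Unreachable: {H} — drop them.
Start with accepting vs non-accepting: {C,D,E,F} | {A,B,G,I}.
Split {C,D,E,F} by δ(·,2) → {C,D} and {E,F}.
Split {A,B,G,I} by δ(·,2) → {A,B,I} and {G}.
The partition is now stable with 4 blocks: {C,D} | {A,B,I} | {E,F} | {G}.

4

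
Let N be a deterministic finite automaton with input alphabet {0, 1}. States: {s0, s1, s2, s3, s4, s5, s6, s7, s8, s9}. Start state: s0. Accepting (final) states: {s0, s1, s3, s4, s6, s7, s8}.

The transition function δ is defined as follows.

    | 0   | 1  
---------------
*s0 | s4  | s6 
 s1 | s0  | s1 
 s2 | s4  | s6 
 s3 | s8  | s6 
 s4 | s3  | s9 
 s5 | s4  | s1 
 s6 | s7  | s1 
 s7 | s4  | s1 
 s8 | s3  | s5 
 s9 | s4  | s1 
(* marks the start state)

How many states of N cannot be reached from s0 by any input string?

BFS from s0 reaches {s0, s1, s3, s4, s5, s6, s7, s8, s9}; the 1 state(s) s2 are never visited.

1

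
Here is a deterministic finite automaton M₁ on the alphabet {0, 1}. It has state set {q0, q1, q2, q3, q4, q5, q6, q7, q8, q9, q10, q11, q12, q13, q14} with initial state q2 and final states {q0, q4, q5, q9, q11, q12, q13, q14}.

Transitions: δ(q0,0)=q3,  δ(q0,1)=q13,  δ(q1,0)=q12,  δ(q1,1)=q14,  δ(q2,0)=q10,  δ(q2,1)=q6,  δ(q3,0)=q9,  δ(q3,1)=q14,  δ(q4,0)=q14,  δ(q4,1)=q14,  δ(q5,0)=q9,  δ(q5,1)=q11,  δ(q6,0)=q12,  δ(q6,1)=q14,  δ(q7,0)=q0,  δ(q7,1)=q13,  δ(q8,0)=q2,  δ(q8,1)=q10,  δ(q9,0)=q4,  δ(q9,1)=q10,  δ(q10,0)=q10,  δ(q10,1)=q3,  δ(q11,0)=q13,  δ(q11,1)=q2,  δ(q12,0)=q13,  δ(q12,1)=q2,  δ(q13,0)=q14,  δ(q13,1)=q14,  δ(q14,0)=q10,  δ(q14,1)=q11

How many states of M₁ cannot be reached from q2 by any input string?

No path from q2 leads to q0, q1, q5, q7, q8; the other 10 states are all reachable.

5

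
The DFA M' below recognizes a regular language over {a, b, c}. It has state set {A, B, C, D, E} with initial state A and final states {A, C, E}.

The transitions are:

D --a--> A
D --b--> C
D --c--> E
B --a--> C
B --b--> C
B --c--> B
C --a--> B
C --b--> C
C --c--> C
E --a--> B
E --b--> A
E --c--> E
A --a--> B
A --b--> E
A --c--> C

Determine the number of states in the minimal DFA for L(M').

2

States {D} cannot be reached from the start state, so discard them.
Start with accepting vs non-accepting: {A,C,E} | {B}.
Stable partition: {A,C,E} | {B} — 2 equivalence classes.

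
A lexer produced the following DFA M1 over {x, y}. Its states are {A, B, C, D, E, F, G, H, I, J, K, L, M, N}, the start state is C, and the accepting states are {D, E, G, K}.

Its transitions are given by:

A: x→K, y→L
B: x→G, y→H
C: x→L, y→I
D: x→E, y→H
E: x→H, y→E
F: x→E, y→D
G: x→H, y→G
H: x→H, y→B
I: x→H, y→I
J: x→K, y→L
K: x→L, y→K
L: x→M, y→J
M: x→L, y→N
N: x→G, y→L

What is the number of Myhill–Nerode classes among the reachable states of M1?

4

Reachable states from the start: {B,C,G,H,I,J,K,L,M,N}. Unreachable: {A,D,E,F} — drop them.
Start with accepting vs non-accepting: {G,K} | {B,C,H,I,J,L,M,N}.
Split {B,C,H,I,J,L,M,N} by δ(·,x) → {C,H,I,L,M} and {B,J,N}.
Refine {C,H,I,L,M} on symbol y: members go to different blocks, giving {H,L,M} and {C,I}.
The partition is now stable with 4 blocks: {G,K} | {H,L,M} | {B,J,N} | {C,I}.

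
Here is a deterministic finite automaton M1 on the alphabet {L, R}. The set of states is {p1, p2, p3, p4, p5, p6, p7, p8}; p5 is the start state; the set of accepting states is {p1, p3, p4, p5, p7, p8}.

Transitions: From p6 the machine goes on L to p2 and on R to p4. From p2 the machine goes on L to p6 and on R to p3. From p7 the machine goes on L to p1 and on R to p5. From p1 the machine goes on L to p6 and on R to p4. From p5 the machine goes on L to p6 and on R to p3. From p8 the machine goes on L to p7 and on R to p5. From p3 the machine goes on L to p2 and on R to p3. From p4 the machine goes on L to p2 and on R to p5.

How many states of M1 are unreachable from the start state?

3

BFS from p5 reaches {p2, p3, p4, p5, p6}; the 3 state(s) p1, p7, p8 are never visited.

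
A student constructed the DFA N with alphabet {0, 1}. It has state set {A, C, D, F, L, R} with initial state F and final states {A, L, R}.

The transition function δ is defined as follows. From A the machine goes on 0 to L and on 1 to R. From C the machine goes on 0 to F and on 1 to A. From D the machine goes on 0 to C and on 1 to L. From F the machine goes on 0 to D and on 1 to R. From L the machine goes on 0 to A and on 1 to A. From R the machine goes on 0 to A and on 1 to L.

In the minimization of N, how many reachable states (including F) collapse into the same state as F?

3

All states are reachable from the start state.
Initial partition by acceptance: {A,L,R} | {C,D,F}.
The partition is now stable with 2 blocks: {A,L,R} | {C,D,F}.
State F belongs to the block {C,D,F}, which has 3 states.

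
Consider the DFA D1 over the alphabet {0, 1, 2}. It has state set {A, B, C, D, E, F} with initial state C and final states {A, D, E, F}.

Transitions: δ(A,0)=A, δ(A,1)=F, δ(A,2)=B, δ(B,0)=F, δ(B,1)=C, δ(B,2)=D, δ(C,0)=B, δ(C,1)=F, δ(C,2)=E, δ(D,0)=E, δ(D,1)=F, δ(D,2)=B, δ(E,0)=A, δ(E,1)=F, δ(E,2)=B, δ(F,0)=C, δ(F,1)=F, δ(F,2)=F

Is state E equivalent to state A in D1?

Yes

Every state is reachable, so we keep all 6.
Start with accepting vs non-accepting: {A,D,E,F} | {B,C}.
Split {A,D,E,F} by δ(·,0) → {A,D,E} and {F}.
Refine {B,C} on symbol 0: members go to different blocks, giving {B} and {C}.
No further refinement is possible. Final partition (4 blocks): {A,D,E} | {B} | {F} | {C}.
E and A lie in the same block of the stable partition, so they are equivalent — no string distinguishes them.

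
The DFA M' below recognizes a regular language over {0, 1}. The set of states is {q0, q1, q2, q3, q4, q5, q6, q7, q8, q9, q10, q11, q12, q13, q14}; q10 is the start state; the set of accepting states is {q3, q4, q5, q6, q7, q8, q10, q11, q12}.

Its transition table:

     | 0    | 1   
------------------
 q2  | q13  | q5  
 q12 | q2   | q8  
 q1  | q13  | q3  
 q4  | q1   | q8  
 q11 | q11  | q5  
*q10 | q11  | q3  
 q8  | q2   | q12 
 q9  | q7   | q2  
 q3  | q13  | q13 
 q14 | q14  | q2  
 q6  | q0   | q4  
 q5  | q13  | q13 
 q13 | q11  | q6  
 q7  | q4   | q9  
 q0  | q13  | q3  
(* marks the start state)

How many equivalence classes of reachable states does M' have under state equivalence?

5

States {q7,q9,q14} cannot be reached from the start state, so discard them.
Initial partition by acceptance: {q3,q4,q5,q6,q8,q10,q11,q12} | {q0,q1,q2,q13}.
On input 0, block {q3,q4,q5,q6,q8,q10,q11,q12} splits into {q3,q4,q5,q6,q8,q12} and {q10,q11}.
Split {q3,q4,q5,q6,q8,q12} by δ(·,1) → {q4,q6,q8,q12} and {q3,q5}.
Split {q0,q1,q2,q13} by δ(·,0) → {q0,q1,q2} and {q13}.
Stable partition: {q4,q6,q8,q12} | {q0,q1,q2} | {q10,q11} | {q3,q5} | {q13} — 5 equivalence classes.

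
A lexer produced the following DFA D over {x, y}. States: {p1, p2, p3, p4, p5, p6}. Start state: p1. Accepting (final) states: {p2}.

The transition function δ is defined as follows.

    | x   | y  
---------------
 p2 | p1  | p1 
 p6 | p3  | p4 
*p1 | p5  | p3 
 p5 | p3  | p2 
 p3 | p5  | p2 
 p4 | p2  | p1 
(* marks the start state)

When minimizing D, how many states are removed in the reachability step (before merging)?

2

BFS from p1 reaches {p1, p2, p3, p5}; the 2 state(s) p4, p6 are never visited.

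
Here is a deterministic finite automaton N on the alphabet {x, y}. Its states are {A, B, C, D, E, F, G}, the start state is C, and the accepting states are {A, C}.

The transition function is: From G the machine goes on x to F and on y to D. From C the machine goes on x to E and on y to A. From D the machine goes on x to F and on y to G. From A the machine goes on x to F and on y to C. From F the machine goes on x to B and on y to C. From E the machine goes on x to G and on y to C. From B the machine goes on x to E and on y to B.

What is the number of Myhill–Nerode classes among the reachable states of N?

3

Every state is reachable, so we keep all 7.
P0 = {A,C} | {B,D,E,F,G}.
On input y, block {B,D,E,F,G} splits into {B,D,G} and {E,F}.
Stable partition: {A,C} | {B,D,G} | {E,F} — 3 equivalence classes.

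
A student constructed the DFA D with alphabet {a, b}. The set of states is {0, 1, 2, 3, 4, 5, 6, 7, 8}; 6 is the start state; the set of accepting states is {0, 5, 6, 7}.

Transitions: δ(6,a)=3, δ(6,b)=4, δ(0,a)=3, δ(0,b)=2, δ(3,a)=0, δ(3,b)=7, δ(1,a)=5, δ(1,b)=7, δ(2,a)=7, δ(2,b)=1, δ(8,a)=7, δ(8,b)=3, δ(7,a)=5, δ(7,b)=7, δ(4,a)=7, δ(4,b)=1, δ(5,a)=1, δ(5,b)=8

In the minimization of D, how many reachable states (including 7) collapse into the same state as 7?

Every state is reachable, so we keep all 9.
Start with accepting vs non-accepting: {0,5,6,7} | {1,2,3,4,8}.
Refine {0,5,6,7} on symbol a: members go to different blocks, giving {0,5,6} and {7}.
Split {1,2,3,4,8} by δ(·,a) → {2,4,8} and {1,3}.
The partition is now stable with 4 blocks: {0,5,6} | {2,4,8} | {7} | {1,3}.
State 7 belongs to the block {7}, which has 1 states.

1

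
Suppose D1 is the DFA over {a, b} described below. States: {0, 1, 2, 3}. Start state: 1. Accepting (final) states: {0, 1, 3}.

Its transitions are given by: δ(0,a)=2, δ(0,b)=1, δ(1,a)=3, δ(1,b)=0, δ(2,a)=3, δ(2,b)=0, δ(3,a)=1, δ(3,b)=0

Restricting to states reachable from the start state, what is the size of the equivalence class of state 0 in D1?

1

P0 = {0,1,3} | {2}.
On input a, block {0,1,3} splits into {1,3} and {0}.
Stable partition: {1,3} | {2} | {0} — 3 equivalence classes.
The equivalence class containing 0 is {0}, of size 1.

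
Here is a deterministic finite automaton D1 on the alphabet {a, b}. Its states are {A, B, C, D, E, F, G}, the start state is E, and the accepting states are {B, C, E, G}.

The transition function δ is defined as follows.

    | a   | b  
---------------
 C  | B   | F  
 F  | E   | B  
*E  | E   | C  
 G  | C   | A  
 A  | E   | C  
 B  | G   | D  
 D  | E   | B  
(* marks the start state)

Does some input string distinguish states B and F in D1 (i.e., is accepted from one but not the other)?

Yes

All states are reachable from the start state.
P0 = {B,C,E,G} | {A,D,F}.
On input b, block {B,C,E,G} splits into {B,C,G} and {E}.
No further refinement is possible. Final partition (3 blocks): {B,C,G} | {A,D,F} | {E}.
B and F end up in different blocks, so they are distinguishable. For instance, the string 'ε' is accepted from only B.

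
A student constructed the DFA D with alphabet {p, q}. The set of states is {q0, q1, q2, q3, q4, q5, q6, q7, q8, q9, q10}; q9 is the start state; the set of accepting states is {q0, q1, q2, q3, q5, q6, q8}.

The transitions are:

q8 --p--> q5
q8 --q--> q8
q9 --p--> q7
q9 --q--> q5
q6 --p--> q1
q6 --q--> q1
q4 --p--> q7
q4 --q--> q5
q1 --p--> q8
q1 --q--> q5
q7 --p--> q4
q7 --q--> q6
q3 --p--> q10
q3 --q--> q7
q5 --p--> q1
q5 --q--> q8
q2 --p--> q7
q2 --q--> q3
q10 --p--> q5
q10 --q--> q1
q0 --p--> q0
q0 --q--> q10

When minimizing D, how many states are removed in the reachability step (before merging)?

4

No path from q9 leads to q0, q2, q3, q10; the other 7 states are all reachable.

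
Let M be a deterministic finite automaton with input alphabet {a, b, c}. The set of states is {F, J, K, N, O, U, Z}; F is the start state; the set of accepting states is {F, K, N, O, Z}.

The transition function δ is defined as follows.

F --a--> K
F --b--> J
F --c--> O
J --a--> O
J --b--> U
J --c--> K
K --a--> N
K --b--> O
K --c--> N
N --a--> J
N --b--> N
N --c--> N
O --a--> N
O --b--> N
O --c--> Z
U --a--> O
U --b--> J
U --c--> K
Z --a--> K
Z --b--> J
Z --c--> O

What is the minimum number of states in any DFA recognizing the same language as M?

5

Every state is reachable, so we keep all 7.
P0 = {F,K,N,O,Z} | {J,U}.
On input a, block {F,K,N,O,Z} splits into {F,K,O,Z} and {N}.
Split {F,K,O,Z} by δ(·,a) → {F,Z} and {K,O}.
Refine {K,O} on symbol b: members go to different blocks, giving {K} and {O}.
No further refinement is possible. Final partition (5 blocks): {F,Z} | {J,U} | {N} | {K} | {O}.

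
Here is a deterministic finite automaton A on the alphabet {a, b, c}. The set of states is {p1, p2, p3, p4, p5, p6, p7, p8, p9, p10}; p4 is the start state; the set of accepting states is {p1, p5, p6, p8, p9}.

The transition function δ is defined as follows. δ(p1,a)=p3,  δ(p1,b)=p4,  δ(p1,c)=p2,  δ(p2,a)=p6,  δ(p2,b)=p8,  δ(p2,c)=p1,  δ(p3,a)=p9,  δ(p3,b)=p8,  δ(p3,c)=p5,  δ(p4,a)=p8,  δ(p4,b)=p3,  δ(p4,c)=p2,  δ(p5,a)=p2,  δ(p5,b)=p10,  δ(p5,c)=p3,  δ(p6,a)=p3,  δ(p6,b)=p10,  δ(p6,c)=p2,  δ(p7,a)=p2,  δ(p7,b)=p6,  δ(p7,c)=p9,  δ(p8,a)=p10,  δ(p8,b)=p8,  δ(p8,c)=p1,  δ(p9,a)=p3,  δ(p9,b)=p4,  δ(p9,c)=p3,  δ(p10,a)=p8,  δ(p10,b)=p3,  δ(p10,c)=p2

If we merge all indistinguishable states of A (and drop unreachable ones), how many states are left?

Reachable states from the start: {p1,p2,p3,p4,p5,p6,p8,p9,p10}. Unreachable: {p7} — drop them.
P0 = {p1,p5,p6,p8,p9} | {p2,p3,p4,p10}.
On input b, block {p1,p5,p6,p8,p9} splits into {p1,p5,p6,p9} and {p8}.
On input a, block {p2,p3,p4,p10} splits into {p2,p3} and {p4,p10}.
Stable partition: {p1,p5,p6,p9} | {p2,p3} | {p8} | {p4,p10} — 4 equivalence classes.

4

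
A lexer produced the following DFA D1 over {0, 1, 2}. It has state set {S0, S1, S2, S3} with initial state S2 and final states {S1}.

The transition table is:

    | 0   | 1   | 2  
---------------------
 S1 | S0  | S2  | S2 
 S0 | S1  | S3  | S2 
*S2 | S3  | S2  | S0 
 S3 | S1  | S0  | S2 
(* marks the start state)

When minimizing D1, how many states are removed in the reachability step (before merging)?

0

A breadth-first search from the start state visits every state.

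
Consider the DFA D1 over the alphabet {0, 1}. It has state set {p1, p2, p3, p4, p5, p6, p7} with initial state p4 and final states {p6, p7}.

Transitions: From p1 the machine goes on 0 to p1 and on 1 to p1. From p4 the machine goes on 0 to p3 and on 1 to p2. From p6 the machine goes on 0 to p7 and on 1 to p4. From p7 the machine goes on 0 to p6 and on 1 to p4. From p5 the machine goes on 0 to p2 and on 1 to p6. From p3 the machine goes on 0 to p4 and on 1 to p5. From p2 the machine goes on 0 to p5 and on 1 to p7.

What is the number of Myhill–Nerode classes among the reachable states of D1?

3

States {p1} cannot be reached from the start state, so discard them.
Start with accepting vs non-accepting: {p6,p7} | {p2,p3,p4,p5}.
On input 1, block {p2,p3,p4,p5} splits into {p2,p5} and {p3,p4}.
No further refinement is possible. Final partition (3 blocks): {p6,p7} | {p2,p5} | {p3,p4}.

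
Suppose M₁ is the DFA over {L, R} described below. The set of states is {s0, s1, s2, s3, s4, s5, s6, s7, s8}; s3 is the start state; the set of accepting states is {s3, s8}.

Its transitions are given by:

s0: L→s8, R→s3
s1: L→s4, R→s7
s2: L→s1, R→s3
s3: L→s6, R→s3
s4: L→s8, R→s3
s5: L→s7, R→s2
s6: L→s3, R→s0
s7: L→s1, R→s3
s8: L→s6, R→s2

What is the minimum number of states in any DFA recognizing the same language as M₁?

First remove the unreachable states {s5}; 8 states remain.
P0 = {s3,s8} | {s0,s1,s2,s4,s6,s7}.
Refine {s3,s8} on symbol R: members go to different blocks, giving {s3} and {s8}.
Refine {s0,s1,s2,s4,s6,s7} on symbol L: members go to different blocks, giving {s1,s2,s7} and {s0,s4} and {s6}.
Refine {s1,s2,s7} on symbol L: members go to different blocks, giving {s2,s7} and {s1}.
No further refinement is possible. Final partition (6 blocks): {s3} | {s2,s7} | {s8} | {s0,s4} | {s6} | {s1}.

6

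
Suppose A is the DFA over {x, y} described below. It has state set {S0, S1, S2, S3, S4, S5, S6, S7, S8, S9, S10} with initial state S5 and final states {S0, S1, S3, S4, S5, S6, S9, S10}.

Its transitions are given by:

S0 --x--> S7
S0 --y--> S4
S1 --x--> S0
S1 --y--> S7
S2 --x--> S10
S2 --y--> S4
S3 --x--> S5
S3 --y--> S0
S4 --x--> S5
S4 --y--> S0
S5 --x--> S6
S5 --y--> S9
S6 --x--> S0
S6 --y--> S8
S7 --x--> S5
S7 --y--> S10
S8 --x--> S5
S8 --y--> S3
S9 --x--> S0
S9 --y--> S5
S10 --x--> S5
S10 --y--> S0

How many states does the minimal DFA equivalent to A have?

6

Reachable states from the start: {S0,S3,S4,S5,S6,S7,S8,S9,S10}. Unreachable: {S1,S2} — drop them.
Initial partition by acceptance: {S0,S3,S4,S5,S6,S9,S10} | {S7,S8}.
On input x, block {S0,S3,S4,S5,S6,S9,S10} splits into {S3,S4,S5,S6,S9,S10} and {S0}.
Split {S3,S4,S5,S6,S9,S10} by δ(·,x) → {S3,S4,S5,S10} and {S6,S9}.
Split {S3,S4,S5,S10} by δ(·,x) → {S3,S4,S10} and {S5}.
Split {S6,S9} by δ(·,y) → {S6} and {S9}.
No further refinement is possible. Final partition (6 blocks): {S3,S4,S10} | {S7,S8} | {S0} | {S6} | {S5} | {S9}.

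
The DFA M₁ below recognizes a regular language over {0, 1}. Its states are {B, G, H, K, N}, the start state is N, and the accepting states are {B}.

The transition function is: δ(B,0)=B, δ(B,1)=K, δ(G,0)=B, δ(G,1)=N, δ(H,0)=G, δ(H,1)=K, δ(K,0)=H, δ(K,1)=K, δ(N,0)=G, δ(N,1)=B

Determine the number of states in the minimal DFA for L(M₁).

5

Initial partition by acceptance: {B} | {G,H,K,N}.
On input 0, block {G,H,K,N} splits into {H,K,N} and {G}.
Refine {H,K,N} on symbol 0: members go to different blocks, giving {H,N} and {K}.
On input 1, block {H,N} splits into {H} and {N}.
Stable partition: {B} | {H} | {G} | {K} | {N} — 5 equivalence classes.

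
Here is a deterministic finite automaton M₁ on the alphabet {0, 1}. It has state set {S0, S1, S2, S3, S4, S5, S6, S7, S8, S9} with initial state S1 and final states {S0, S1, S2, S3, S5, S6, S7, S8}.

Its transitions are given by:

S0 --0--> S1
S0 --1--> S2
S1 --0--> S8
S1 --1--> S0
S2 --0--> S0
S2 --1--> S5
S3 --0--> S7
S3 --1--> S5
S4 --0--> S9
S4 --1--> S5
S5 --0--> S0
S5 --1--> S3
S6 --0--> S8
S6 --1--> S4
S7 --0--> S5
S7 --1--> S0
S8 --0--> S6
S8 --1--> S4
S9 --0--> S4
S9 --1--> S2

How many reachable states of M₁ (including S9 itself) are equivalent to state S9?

1

All states are reachable from the start state.
P0 = {S0,S1,S2,S3,S5,S6,S7,S8} | {S4,S9}.
Split {S0,S1,S2,S3,S5,S6,S7,S8} by δ(·,1) → {S0,S1,S2,S3,S5,S7} and {S6,S8}.
Split {S0,S1,S2,S3,S5,S7} by δ(·,0) → {S0,S2,S3,S5,S7} and {S1}.
Split {S0,S2,S3,S5,S7} by δ(·,0) → {S2,S3,S5,S7} and {S0}.
On input 0, block {S2,S3,S5,S7} splits into {S2,S5} and {S3,S7}.
On input 1, block {S2,S5} splits into {S2} and {S5}.
Refine {S4,S9} on symbol 1: members go to different blocks, giving {S4} and {S9}.
Refine {S3,S7} on symbol 0: members go to different blocks, giving {S3} and {S7}.
Stable partition: {S2} | {S4} | {S6,S8} | {S1} | {S0} | {S3} | {S5} | {S9} | {S7} — 9 equivalence classes.
The equivalence class containing S9 is {S9}, of size 1.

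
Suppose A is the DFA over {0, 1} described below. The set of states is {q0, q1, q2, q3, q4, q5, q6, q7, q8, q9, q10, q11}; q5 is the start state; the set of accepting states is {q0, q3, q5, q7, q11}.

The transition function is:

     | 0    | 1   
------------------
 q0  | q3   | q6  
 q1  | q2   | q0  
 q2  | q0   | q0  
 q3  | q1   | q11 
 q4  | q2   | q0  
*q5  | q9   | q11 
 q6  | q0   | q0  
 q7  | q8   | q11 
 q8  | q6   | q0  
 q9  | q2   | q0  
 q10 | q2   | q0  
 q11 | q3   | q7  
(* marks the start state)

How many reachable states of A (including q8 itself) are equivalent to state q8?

Reachable states from the start: {q0,q1,q2,q3,q5,q6,q7,q8,q9,q11}. Unreachable: {q4,q10} — drop them.
Start with accepting vs non-accepting: {q0,q3,q5,q7,q11} | {q1,q2,q6,q8,q9}.
On input 0, block {q0,q3,q5,q7,q11} splits into {q3,q5,q7} and {q0,q11}.
Split {q1,q2,q6,q8,q9} by δ(·,0) → {q1,q8,q9} and {q2,q6}.
Refine {q0,q11} on symbol 1: members go to different blocks, giving {q0} and {q11}.
Stable partition: {q3,q5,q7} | {q1,q8,q9} | {q0} | {q2,q6} | {q11} — 5 equivalence classes.
The equivalence class containing q8 is {q1,q8,q9}, of size 3.

3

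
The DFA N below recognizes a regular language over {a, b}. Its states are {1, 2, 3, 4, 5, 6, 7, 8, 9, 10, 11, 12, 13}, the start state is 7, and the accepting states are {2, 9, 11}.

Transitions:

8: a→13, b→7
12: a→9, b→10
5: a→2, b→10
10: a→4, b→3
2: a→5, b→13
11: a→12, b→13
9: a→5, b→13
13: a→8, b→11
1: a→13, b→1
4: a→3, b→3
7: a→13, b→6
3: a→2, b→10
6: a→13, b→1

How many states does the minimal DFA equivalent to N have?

6

All states are reachable from the start state.
Start with accepting vs non-accepting: {2,9,11} | {1,3,4,5,6,7,8,10,12,13}.
On input a, block {1,3,4,5,6,7,8,10,12,13} splits into {1,4,6,7,8,10,13} and {3,5,12}.
Split {1,4,6,7,8,10,13} by δ(·,a) → {1,6,7,8,10,13} and {4}.
Split {1,6,7,8,10,13} by δ(·,a) → {1,6,7,8,13} and {10}.
Split {1,6,7,8,13} by δ(·,b) → {1,6,7,8} and {13}.
The partition is now stable with 6 blocks: {2,9,11} | {1,6,7,8} | {3,5,12} | {4} | {10} | {13}.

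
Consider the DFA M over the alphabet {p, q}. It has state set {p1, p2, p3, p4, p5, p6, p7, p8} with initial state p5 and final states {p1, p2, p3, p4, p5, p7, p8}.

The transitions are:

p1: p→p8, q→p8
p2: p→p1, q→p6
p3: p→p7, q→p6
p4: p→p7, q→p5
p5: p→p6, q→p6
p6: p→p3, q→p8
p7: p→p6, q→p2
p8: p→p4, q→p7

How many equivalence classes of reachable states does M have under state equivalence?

Every state is reachable, so we keep all 8.
Start with accepting vs non-accepting: {p1,p2,p3,p4,p5,p7,p8} | {p6}.
Refine {p1,p2,p3,p4,p5,p7,p8} on symbol p: members go to different blocks, giving {p1,p2,p3,p4,p8} and {p5,p7}.
Split {p1,p2,p3,p4,p8} by δ(·,p) → {p1,p2,p8} and {p3,p4}.
On input p, block {p1,p2,p8} splits into {p1,p2} and {p8}.
Refine {p1,p2} on symbol p: members go to different blocks, giving {p1} and {p2}.
On input q, block {p5,p7} splits into {p5} and {p7}.
Refine {p3,p4} on symbol q: members go to different blocks, giving {p3} and {p4}.
No further refinement is possible. Final partition (8 blocks): {p1} | {p6} | {p5} | {p3} | {p8} | {p2} | {p7} | {p4}.

8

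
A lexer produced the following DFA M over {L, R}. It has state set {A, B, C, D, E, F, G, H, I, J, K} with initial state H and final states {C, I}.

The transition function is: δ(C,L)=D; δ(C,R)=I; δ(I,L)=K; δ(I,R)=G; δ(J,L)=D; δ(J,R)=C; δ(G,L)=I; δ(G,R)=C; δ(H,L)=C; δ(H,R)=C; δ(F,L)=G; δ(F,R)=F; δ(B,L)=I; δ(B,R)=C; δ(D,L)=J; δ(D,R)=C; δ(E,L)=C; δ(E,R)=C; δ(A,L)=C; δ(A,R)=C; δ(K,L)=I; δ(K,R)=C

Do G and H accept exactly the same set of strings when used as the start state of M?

No

States {A,B,E,F} cannot be reached from the start state, so discard them.
Start with accepting vs non-accepting: {C,I} | {D,G,H,J,K}.
On input R, block {C,I} splits into {C} and {I}.
Split {D,G,H,J,K} by δ(·,L) → {D,J} and {G,K} and {H}.
No further refinement is possible. Final partition (5 blocks): {C} | {D,J} | {I} | {G,K} | {H}.
G and H end up in different blocks, so they are distinguishable. For instance, the string 'LR' is accepted from only H.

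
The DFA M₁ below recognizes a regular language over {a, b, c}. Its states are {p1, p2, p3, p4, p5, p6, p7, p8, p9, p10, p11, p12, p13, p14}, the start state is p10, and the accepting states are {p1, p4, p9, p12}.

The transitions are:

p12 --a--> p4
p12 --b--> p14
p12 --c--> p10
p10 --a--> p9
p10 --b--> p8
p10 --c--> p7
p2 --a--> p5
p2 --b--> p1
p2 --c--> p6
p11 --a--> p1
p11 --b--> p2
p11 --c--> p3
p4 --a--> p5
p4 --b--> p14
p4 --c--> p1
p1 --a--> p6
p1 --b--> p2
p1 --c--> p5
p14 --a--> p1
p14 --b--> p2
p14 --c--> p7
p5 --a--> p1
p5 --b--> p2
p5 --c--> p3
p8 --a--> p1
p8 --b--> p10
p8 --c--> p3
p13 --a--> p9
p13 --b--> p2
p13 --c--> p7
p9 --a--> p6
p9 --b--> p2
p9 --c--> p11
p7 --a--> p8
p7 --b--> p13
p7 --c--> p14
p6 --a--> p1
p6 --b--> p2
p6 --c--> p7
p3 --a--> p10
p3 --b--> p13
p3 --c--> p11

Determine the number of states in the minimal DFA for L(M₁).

5

Reachable states from the start: {p1,p2,p3,p5,p6,p7,p8,p9,p10,p11,p13,p14}. Unreachable: {p4,p12} — drop them.
Initial partition by acceptance: {p1,p9} | {p2,p3,p5,p6,p7,p8,p10,p11,p13,p14}.
Refine {p2,p3,p5,p6,p7,p8,p10,p11,p13,p14} on symbol a: members go to different blocks, giving {p5,p6,p8,p10,p11,p13,p14} and {p2,p3,p7}.
Split {p5,p6,p8,p10,p11,p13,p14} by δ(·,b) → {p5,p6,p11,p13,p14} and {p8,p10}.
On input a, block {p2,p3,p7} splits into {p3,p7} and {p2}.
The partition is now stable with 5 blocks: {p1,p9} | {p5,p6,p11,p13,p14} | {p3,p7} | {p8,p10} | {p2}.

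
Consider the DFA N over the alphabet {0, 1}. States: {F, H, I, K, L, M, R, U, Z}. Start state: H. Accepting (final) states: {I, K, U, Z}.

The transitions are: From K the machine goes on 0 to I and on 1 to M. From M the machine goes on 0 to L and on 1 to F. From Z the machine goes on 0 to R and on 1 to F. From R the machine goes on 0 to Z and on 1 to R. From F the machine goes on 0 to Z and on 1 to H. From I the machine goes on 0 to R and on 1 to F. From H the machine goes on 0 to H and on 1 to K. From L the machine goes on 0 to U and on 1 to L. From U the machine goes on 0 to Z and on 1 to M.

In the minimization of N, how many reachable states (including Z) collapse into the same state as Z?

2

Every state is reachable, so we keep all 9.
Start with accepting vs non-accepting: {I,K,U,Z} | {F,H,L,M,R}.
Refine {I,K,U,Z} on symbol 0: members go to different blocks, giving {I,Z} and {K,U}.
Refine {F,H,L,M,R} on symbol 0: members go to different blocks, giving {H,M} and {F,R} and {L}.
Split {H,M} by δ(·,0) → {H} and {M}.
Refine {F,R} on symbol 1: members go to different blocks, giving {R} and {F}.
Stable partition: {I,Z} | {H} | {K,U} | {R} | {L} | {M} | {F} — 7 equivalence classes.
State Z belongs to the block {I,Z}, which has 2 states.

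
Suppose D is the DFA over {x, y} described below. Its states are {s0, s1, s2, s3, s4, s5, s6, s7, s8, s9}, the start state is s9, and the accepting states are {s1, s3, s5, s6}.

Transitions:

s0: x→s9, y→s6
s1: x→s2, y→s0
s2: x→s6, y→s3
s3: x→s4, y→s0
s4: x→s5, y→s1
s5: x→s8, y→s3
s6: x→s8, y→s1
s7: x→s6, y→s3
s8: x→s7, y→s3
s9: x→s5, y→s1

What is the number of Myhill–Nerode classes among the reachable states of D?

5

Every state is reachable, so we keep all 10.
Start with accepting vs non-accepting: {s1,s3,s5,s6} | {s0,s2,s4,s7,s8,s9}.
On input y, block {s1,s3,s5,s6} splits into {s1,s3} and {s5,s6}.
Split {s0,s2,s4,s7,s8,s9} by δ(·,x) → {s2,s4,s7,s9} and {s0,s8}.
Refine {s0,s8} on symbol y: members go to different blocks, giving {s0} and {s8}.
Stable partition: {s1,s3} | {s2,s4,s7,s9} | {s5,s6} | {s0} | {s8} — 5 equivalence classes.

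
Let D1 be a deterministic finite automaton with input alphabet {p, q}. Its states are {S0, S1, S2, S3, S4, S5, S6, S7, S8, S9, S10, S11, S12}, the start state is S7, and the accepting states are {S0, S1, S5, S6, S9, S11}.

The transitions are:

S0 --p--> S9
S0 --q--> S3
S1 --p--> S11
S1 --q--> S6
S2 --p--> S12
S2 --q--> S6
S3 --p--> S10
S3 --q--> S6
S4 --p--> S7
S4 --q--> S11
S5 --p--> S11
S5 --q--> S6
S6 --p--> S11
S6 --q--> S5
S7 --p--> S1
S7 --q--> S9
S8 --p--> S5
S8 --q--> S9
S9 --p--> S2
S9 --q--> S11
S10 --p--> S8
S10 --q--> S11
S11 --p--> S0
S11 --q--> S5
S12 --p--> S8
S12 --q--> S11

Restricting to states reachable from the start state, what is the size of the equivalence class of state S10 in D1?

2

Reachable states from the start: {S0,S1,S2,S3,S5,S6,S7,S8,S9,S10,S11,S12}. Unreachable: {S4} — drop them.
P0 = {S0,S1,S5,S6,S9,S11} | {S2,S3,S7,S8,S10,S12}.
On input p, block {S0,S1,S5,S6,S9,S11} splits into {S0,S1,S5,S6,S11} and {S9}.
Split {S0,S1,S5,S6,S11} by δ(·,p) → {S1,S5,S6,S11} and {S0}.
On input p, block {S1,S5,S6,S11} splits into {S1,S5,S6} and {S11}.
Split {S2,S3,S7,S8,S10,S12} by δ(·,p) → {S2,S3,S10,S12} and {S7,S8}.
Split {S2,S3,S10,S12} by δ(·,p) → {S2,S3} and {S10,S12}.
Stable partition: {S1,S5,S6} | {S2,S3} | {S9} | {S0} | {S11} | {S7,S8} | {S10,S12} — 7 equivalence classes.
State S10 belongs to the block {S10,S12}, which has 2 states.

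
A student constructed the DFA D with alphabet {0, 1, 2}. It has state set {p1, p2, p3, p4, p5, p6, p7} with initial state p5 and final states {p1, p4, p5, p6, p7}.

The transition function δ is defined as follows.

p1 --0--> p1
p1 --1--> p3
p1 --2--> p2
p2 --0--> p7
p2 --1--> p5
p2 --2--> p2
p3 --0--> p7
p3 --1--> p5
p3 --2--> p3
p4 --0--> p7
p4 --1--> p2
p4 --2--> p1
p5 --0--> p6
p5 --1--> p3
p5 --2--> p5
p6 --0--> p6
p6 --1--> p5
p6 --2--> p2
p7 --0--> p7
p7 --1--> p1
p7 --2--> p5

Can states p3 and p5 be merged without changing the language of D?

States {p4} cannot be reached from the start state, so discard them.
Start with accepting vs non-accepting: {p1,p5,p6,p7} | {p2,p3}.
Refine {p1,p5,p6,p7} on symbol 1: members go to different blocks, giving {p1,p5} and {p6,p7}.
Split {p1,p5} by δ(·,0) → {p1} and {p5}.
Split {p6,p7} by δ(·,1) → {p6} and {p7}.
No further refinement is possible. Final partition (5 blocks): {p1} | {p2,p3} | {p6} | {p5} | {p7}.
p3 and p5 end up in different blocks, so they are distinguishable. For instance, the string 'ε' is accepted from only p5.

No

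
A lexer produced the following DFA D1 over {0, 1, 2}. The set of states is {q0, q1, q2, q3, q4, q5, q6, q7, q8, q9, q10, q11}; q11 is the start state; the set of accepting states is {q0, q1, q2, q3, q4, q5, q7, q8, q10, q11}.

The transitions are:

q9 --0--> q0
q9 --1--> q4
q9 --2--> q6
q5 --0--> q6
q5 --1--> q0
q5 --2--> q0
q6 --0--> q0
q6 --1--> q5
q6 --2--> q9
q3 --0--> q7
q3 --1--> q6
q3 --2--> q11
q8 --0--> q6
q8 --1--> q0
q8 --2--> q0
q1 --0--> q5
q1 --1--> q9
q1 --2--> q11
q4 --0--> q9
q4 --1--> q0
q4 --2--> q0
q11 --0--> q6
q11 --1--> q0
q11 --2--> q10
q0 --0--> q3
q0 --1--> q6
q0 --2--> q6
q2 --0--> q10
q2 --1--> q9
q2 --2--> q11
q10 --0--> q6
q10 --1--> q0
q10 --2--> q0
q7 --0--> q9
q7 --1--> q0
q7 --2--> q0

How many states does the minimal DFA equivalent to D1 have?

5

States {q1,q2,q8} cannot be reached from the start state, so discard them.
Initial partition by acceptance: {q0,q3,q4,q5,q7,q10,q11} | {q6,q9}.
Split {q0,q3,q4,q5,q7,q10,q11} by δ(·,0) → {q4,q5,q7,q10,q11} and {q0,q3}.
On input 2, block {q4,q5,q7,q10,q11} splits into {q4,q5,q7,q10} and {q11}.
On input 0, block {q0,q3} splits into {q0} and {q3}.
No further refinement is possible. Final partition (5 blocks): {q4,q5,q7,q10} | {q6,q9} | {q0} | {q11} | {q3}.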